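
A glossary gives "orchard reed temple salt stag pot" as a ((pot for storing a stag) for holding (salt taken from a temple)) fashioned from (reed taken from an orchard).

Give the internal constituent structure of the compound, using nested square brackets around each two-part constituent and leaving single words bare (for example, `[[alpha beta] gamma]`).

[[orchard reed] [[temple salt] [stag pot]]]

Whole compound: head "pot" (specifically "temple salt stag pot"), modifier "orchard reed".
Inside "orchard reed": head "reed", modifier "orchard".
Inside "temple salt stag pot": head "pot" (specifically "stag pot"), modifier "temple salt".
Inside "temple salt": head "salt", modifier "temple".
Inside "stag pot": head "pot", modifier "stag".
Assembled: [[orchard reed] [[temple salt] [stag pot]]].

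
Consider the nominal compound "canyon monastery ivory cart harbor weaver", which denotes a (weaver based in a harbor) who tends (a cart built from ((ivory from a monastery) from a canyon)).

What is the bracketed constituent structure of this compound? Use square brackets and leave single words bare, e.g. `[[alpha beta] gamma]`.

The outermost head in the paraphrase is "weaver" (specifically "harbor weaver"), modified by "canyon monastery ivory cart".
Within "canyon monastery ivory cart", the head is "cart" and the modifier is "canyon monastery ivory".
Within "canyon monastery ivory", the head is "ivory" (specifically "monastery ivory") and the modifier is "canyon".
Within "monastery ivory", the head is "ivory" and the modifier is "monastery".
Within "harbor weaver", the head is "weaver" and the modifier is "harbor".
Putting it together: [[[canyon [monastery ivory]] cart] [harbor weaver]].

[[[canyon [monastery ivory]] cart] [harbor weaver]]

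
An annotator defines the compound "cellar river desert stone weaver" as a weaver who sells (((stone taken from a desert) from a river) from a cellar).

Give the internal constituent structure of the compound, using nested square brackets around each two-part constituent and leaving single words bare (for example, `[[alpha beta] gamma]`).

Overall it is a kind of weaver; the modifier is "cellar river desert stone".
Within "cellar river desert stone", the head is "stone" (specifically "river desert stone") and the modifier is "cellar".
Within "river desert stone", the head is "stone" (specifically "desert stone") and the modifier is "river".
Within "desert stone", the head is "stone" and the modifier is "desert".
Assembled: [[cellar [river [desert stone]]] weaver].

[[cellar [river [desert stone]]] weaver]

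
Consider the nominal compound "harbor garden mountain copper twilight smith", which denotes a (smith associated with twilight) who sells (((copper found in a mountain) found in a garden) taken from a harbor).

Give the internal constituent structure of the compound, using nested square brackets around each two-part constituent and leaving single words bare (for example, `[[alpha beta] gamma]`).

[[harbor [garden [mountain copper]]] [twilight smith]]

Whole compound: head "smith" (specifically "twilight smith"), modifier "harbor garden mountain copper".
Inside "harbor garden mountain copper": head "copper" (specifically "garden mountain copper"), modifier "harbor".
Inside "garden mountain copper": head "copper" (specifically "mountain copper"), modifier "garden".
Inside "mountain copper": head "copper", modifier "mountain".
Inside "twilight smith": head "smith", modifier "twilight".
So the structure is [[harbor [garden [mountain copper]]] [twilight smith]].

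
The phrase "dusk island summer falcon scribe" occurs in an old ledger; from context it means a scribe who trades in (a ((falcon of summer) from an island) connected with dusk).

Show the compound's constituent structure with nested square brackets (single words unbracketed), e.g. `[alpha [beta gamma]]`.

At the top level: head "scribe"; modifier "dusk island summer falcon".
Inside "dusk island summer falcon": head "falcon" (specifically "island summer falcon"), modifier "dusk".
Inside "island summer falcon": head "falcon" (specifically "summer falcon"), modifier "island".
Inside "summer falcon": head "falcon", modifier "summer".
Putting it together: [[dusk [island [summer falcon]]] scribe].

[[dusk [island [summer falcon]]] scribe]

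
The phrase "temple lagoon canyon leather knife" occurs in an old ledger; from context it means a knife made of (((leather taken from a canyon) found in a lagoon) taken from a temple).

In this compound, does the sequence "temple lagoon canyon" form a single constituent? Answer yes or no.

The top-level split is [temple lagoon canyon leather] [knife]; the full structure is [[temple [lagoon [canyon leather]]] knife].
"temple lagoon canyon" straddles a constituent boundary, so it is not a single unit.

no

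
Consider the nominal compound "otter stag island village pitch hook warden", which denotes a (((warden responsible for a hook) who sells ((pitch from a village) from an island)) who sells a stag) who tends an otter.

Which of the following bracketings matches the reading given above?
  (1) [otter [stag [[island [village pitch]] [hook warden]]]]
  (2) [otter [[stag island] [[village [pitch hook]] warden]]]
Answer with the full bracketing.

[otter [stag [[island [village pitch]] [hook warden]]]]

The paraphrase's head is the "warden" part ("stag island village pitch hook warden"); its modifier is "otter".
That top-level split, carried through the inner groups, gives [otter [stag [[island [village pitch]] [hook warden]]]].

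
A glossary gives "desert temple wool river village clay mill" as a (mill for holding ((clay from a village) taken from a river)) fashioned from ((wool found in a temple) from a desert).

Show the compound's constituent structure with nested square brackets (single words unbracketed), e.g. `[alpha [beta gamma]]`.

[[desert [temple wool]] [[river [village clay]] mill]]

At the top level: head "mill" (specifically "river village clay mill"); modifier "desert temple wool".
Within "desert temple wool", the head is "wool" (specifically "temple wool") and the modifier is "desert".
Within "temple wool", the head is "wool" and the modifier is "temple".
Within "river village clay mill", the head is "mill" and the modifier is "river village clay".
Within "river village clay", the head is "clay" (specifically "village clay") and the modifier is "river".
Within "village clay", the head is "clay" and the modifier is "village".
Assembled: [[desert [temple wool]] [[river [village clay]] mill]].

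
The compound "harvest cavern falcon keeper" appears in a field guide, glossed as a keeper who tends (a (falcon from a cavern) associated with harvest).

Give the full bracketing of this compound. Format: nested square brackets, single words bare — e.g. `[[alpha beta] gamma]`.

[[harvest [cavern falcon]] keeper]

Whole compound: head "keeper", modifier "harvest cavern falcon".
Inside "harvest cavern falcon": head "falcon" (specifically "cavern falcon"), modifier "harvest".
Inside "cavern falcon": head "falcon", modifier "cavern".
Assembled: [[harvest [cavern falcon]] keeper].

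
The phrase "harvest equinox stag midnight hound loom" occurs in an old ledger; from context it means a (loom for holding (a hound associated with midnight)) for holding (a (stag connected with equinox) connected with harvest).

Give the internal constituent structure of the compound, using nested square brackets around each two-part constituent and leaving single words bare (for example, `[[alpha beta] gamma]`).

[[harvest [equinox stag]] [[midnight hound] loom]]

Overall it is a kind of loom (specifically "midnight hound loom"); the modifier is "harvest equinox stag".
Within "harvest equinox stag", the head is "stag" (specifically "equinox stag") and the modifier is "harvest".
Within "equinox stag", the head is "stag" and the modifier is "equinox".
Within "midnight hound loom", the head is "loom" and the modifier is "midnight hound".
Within "midnight hound", the head is "hound" and the modifier is "midnight".
Putting it together: [[harvest [equinox stag]] [[midnight hound] loom]].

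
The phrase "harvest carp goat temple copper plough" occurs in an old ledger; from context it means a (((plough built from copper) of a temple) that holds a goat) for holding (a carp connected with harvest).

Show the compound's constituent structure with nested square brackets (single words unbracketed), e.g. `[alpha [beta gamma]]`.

[[harvest carp] [goat [temple [copper plough]]]]

Overall it is a kind of plough (specifically "goat temple copper plough"); the modifier is "harvest carp".
Within "harvest carp", the head is "carp" and the modifier is "harvest".
Within "goat temple copper plough", the head is "plough" (specifically "temple copper plough") and the modifier is "goat".
Within "temple copper plough", the head is "plough" (specifically "copper plough") and the modifier is "temple".
Within "copper plough", the head is "plough" and the modifier is "copper".
So the structure is [[harvest carp] [goat [temple [copper plough]]]].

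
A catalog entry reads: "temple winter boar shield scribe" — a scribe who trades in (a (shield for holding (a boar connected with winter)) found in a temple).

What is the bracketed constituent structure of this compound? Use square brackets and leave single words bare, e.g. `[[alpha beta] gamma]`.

[[temple [[winter boar] shield]] scribe]

At the top level: head "scribe"; modifier "temple winter boar shield".
Within "temple winter boar shield", the head is "shield" (specifically "winter boar shield") and the modifier is "temple".
Within "winter boar shield", the head is "shield" and the modifier is "winter boar".
Within "winter boar", the head is "boar" and the modifier is "winter".
So the structure is [[temple [[winter boar] shield]] scribe].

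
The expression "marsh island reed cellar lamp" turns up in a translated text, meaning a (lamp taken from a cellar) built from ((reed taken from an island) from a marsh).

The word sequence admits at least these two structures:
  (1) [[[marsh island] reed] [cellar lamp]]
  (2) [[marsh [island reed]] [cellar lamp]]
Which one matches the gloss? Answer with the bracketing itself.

The paraphrase's head is the "lamp" part ("cellar lamp"); its modifier is "marsh island reed".
That top-level split, carried through the inner groups, gives [[marsh [island reed]] [cellar lamp]].

[[marsh [island reed]] [cellar lamp]]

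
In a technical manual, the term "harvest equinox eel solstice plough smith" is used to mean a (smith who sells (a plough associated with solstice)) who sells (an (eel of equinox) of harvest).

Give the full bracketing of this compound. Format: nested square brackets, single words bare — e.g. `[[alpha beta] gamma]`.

At the top level: head "smith" (specifically "solstice plough smith"); modifier "harvest equinox eel".
Inside "harvest equinox eel": head "eel" (specifically "equinox eel"), modifier "harvest".
Inside "equinox eel": head "eel", modifier "equinox".
Inside "solstice plough smith": head "smith", modifier "solstice plough".
Inside "solstice plough": head "plough", modifier "solstice".
So the structure is [[harvest [equinox eel]] [[solstice plough] smith]].

[[harvest [equinox eel]] [[solstice plough] smith]]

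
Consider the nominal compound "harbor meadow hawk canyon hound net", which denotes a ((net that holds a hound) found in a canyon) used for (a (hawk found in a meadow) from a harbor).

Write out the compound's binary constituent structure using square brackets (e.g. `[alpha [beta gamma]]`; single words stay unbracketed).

The outermost head in the paraphrase is "net" (specifically "canyon hound net"), modified by "harbor meadow hawk".
"harbor meadow hawk" → head "hawk" (specifically "meadow hawk"), modifier "harbor".
"meadow hawk" → head "hawk", modifier "meadow".
"canyon hound net" → head "net" (specifically "hound net"), modifier "canyon".
"hound net" → head "net", modifier "hound".
Putting it together: [[harbor [meadow hawk]] [canyon [hound net]]].

[[harbor [meadow hawk]] [canyon [hound net]]]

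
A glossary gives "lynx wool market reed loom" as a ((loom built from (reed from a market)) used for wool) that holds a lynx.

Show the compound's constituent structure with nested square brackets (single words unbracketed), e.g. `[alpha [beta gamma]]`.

Overall it is a kind of loom (specifically "wool market reed loom"); the modifier is "lynx".
Inside "wool market reed loom": head "loom" (specifically "market reed loom"), modifier "wool".
Inside "market reed loom": head "loom", modifier "market reed".
Inside "market reed": head "reed", modifier "market".
So the structure is [lynx [wool [[market reed] loom]]].

[lynx [wool [[market reed] loom]]]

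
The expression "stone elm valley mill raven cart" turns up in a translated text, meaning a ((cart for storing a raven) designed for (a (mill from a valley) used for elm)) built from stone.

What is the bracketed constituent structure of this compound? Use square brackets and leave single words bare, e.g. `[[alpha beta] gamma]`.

[stone [[elm [valley mill]] [raven cart]]]

Whole compound: head "cart" (specifically "elm valley mill raven cart"), modifier "stone".
Inside "elm valley mill raven cart": head "cart" (specifically "raven cart"), modifier "elm valley mill".
Inside "elm valley mill": head "mill" (specifically "valley mill"), modifier "elm".
Inside "valley mill": head "mill", modifier "valley".
Inside "raven cart": head "cart", modifier "raven".
Assembled: [stone [[elm [valley mill]] [raven cart]]].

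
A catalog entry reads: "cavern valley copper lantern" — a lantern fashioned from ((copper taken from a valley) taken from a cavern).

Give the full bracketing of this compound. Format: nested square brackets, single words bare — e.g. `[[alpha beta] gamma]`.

[[cavern [valley copper]] lantern]

Overall it is a kind of lantern; the modifier is "cavern valley copper".
Inside "cavern valley copper": head "copper" (specifically "valley copper"), modifier "cavern".
Inside "valley copper": head "copper", modifier "valley".
Putting it together: [[cavern [valley copper]] lantern].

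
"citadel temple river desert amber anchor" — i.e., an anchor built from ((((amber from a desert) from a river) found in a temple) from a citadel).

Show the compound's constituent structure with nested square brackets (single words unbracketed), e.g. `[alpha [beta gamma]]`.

[[citadel [temple [river [desert amber]]]] anchor]

Whole compound: head "anchor", modifier "citadel temple river desert amber".
Inside "citadel temple river desert amber": head "amber" (specifically "temple river desert amber"), modifier "citadel".
Inside "temple river desert amber": head "amber" (specifically "river desert amber"), modifier "temple".
Inside "river desert amber": head "amber" (specifically "desert amber"), modifier "river".
Inside "desert amber": head "amber", modifier "desert".
Putting it together: [[citadel [temple [river [desert amber]]]] anchor].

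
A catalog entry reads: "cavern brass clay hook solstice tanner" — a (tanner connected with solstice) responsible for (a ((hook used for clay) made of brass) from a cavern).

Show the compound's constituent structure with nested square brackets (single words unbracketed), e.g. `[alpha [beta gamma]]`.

At the top level: head "tanner" (specifically "solstice tanner"); modifier "cavern brass clay hook".
Within "cavern brass clay hook", the head is "hook" (specifically "brass clay hook") and the modifier is "cavern".
Within "brass clay hook", the head is "hook" (specifically "clay hook") and the modifier is "brass".
Within "clay hook", the head is "hook" and the modifier is "clay".
Within "solstice tanner", the head is "tanner" and the modifier is "solstice".
Putting it together: [[cavern [brass [clay hook]]] [solstice tanner]].

[[cavern [brass [clay hook]]] [solstice tanner]]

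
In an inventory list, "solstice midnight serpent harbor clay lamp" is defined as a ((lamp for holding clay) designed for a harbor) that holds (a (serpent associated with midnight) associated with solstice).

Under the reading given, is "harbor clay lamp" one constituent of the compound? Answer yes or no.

yes

The paraphrase groups the words so that "harbor clay lamp" is one unit: it corresponds to a single parenthesized sub-phrase.
The full structure is [[solstice [midnight serpent]] [harbor [clay lamp]]], in which [harbor clay lamp] is a constituent.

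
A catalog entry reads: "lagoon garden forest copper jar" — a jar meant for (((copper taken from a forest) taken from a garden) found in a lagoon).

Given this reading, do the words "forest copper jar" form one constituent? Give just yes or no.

The top-level split is [lagoon garden forest copper] [jar]; the full structure is [[lagoon [garden [forest copper]]] jar].
"forest copper jar" straddles a constituent boundary, so it is not a single unit.

no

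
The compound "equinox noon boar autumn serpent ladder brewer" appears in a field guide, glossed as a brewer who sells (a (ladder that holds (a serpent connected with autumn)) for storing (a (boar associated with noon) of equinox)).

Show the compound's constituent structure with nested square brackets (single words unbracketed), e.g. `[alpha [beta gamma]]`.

At the top level: head "brewer"; modifier "equinox noon boar autumn serpent ladder".
Inside "equinox noon boar autumn serpent ladder": head "ladder" (specifically "autumn serpent ladder"), modifier "equinox noon boar".
Inside "equinox noon boar": head "boar" (specifically "noon boar"), modifier "equinox".
Inside "noon boar": head "boar", modifier "noon".
Inside "autumn serpent ladder": head "ladder", modifier "autumn serpent".
Inside "autumn serpent": head "serpent", modifier "autumn".
Putting it together: [[[equinox [noon boar]] [[autumn serpent] ladder]] brewer].

[[[equinox [noon boar]] [[autumn serpent] ladder]] brewer]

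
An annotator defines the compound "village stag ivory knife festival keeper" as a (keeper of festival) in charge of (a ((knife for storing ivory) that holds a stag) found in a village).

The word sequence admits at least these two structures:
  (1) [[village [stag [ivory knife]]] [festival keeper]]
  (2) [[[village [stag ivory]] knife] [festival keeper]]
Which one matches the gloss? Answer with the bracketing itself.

[[village [stag [ivory knife]]] [festival keeper]]

The paraphrase's head is the "keeper" part ("festival keeper"); its modifier is "village stag ivory knife".
That top-level split, carried through the inner groups, gives [[village [stag [ivory knife]]] [festival keeper]].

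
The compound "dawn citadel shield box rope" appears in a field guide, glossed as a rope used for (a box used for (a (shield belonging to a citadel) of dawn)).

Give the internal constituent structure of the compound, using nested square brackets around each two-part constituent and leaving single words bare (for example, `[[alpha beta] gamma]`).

The outermost head in the paraphrase is "rope", modified by "dawn citadel shield box".
Within "dawn citadel shield box", the head is "box" and the modifier is "dawn citadel shield".
Within "dawn citadel shield", the head is "shield" (specifically "citadel shield") and the modifier is "dawn".
Within "citadel shield", the head is "shield" and the modifier is "citadel".
Putting it together: [[[dawn [citadel shield]] box] rope].

[[[dawn [citadel shield]] box] rope]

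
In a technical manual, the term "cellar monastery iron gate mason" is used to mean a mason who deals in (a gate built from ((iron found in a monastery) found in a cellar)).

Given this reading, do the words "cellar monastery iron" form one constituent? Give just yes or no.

The paraphrase groups the words so that "cellar monastery iron" is one unit: it corresponds to a single parenthesized sub-phrase.
The full structure is [[[cellar [monastery iron]] gate] mason], in which [cellar monastery iron] is a constituent.

yes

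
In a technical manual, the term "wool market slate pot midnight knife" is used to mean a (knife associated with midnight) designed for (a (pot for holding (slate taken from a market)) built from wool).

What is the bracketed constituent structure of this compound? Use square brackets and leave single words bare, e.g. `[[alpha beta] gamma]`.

[[wool [[market slate] pot]] [midnight knife]]

The outermost head in the paraphrase is "knife" (specifically "midnight knife"), modified by "wool market slate pot".
Inside "wool market slate pot": head "pot" (specifically "market slate pot"), modifier "wool".
Inside "market slate pot": head "pot", modifier "market slate".
Inside "market slate": head "slate", modifier "market".
Inside "midnight knife": head "knife", modifier "midnight".
Assembled: [[wool [[market slate] pot]] [midnight knife]].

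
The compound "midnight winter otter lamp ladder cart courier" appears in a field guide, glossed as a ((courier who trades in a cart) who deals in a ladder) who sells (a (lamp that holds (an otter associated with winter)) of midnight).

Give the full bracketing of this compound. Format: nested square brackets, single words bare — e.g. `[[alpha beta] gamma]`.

[[midnight [[winter otter] lamp]] [ladder [cart courier]]]

The outermost head in the paraphrase is "courier" (specifically "ladder cart courier"), modified by "midnight winter otter lamp".
Inside "midnight winter otter lamp": head "lamp" (specifically "winter otter lamp"), modifier "midnight".
Inside "winter otter lamp": head "lamp", modifier "winter otter".
Inside "winter otter": head "otter", modifier "winter".
Inside "ladder cart courier": head "courier" (specifically "cart courier"), modifier "ladder".
Inside "cart courier": head "courier", modifier "cart".
Assembled: [[midnight [[winter otter] lamp]] [ladder [cart courier]]].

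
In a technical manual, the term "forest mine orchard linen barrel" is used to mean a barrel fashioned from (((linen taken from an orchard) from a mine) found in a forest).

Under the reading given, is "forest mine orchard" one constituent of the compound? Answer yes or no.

The top-level split is [forest mine orchard linen] [barrel]; the full structure is [[forest [mine [orchard linen]]] barrel].
"forest mine orchard" straddles a constituent boundary, so it is not a single unit.

no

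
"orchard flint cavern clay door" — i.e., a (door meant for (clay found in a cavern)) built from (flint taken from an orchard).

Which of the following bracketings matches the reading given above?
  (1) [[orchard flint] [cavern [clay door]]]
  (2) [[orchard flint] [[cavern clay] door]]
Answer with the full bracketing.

[[orchard flint] [[cavern clay] door]]

The paraphrase's head is the "door" part ("cavern clay door"); its modifier is "orchard flint".
That top-level split, carried through the inner groups, gives [[orchard flint] [[cavern clay] door]].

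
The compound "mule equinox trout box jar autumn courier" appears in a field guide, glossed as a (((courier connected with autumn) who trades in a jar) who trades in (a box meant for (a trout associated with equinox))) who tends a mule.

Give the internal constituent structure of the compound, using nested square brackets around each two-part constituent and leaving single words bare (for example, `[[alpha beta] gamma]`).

Whole compound: head "courier" (specifically "equinox trout box jar autumn courier"), modifier "mule".
Inside "equinox trout box jar autumn courier": head "courier" (specifically "jar autumn courier"), modifier "equinox trout box".
Inside "equinox trout box": head "box", modifier "equinox trout".
Inside "equinox trout": head "trout", modifier "equinox".
Inside "jar autumn courier": head "courier" (specifically "autumn courier"), modifier "jar".
Inside "autumn courier": head "courier", modifier "autumn".
So the structure is [mule [[[equinox trout] box] [jar [autumn courier]]]].

[mule [[[equinox trout] box] [jar [autumn courier]]]]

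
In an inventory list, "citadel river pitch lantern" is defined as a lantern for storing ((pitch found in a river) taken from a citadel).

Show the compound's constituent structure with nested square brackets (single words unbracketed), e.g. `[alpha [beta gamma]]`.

[[citadel [river pitch]] lantern]

Whole compound: head "lantern", modifier "citadel river pitch".
Within "citadel river pitch", the head is "pitch" (specifically "river pitch") and the modifier is "citadel".
Within "river pitch", the head is "pitch" and the modifier is "river".
So the structure is [[citadel [river pitch]] lantern].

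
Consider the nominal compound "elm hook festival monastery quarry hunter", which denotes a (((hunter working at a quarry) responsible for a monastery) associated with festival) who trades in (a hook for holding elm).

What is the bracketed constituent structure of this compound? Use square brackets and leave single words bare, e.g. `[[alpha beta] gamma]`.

[[elm hook] [festival [monastery [quarry hunter]]]]

Whole compound: head "hunter" (specifically "festival monastery quarry hunter"), modifier "elm hook".
Inside "elm hook": head "hook", modifier "elm".
Inside "festival monastery quarry hunter": head "hunter" (specifically "monastery quarry hunter"), modifier "festival".
Inside "monastery quarry hunter": head "hunter" (specifically "quarry hunter"), modifier "monastery".
Inside "quarry hunter": head "hunter", modifier "quarry".
Putting it together: [[elm hook] [festival [monastery [quarry hunter]]]].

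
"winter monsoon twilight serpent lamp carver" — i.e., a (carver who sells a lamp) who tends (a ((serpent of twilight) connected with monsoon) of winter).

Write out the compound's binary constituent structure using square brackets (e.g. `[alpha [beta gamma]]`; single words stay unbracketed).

[[winter [monsoon [twilight serpent]]] [lamp carver]]

Whole compound: head "carver" (specifically "lamp carver"), modifier "winter monsoon twilight serpent".
"winter monsoon twilight serpent" → head "serpent" (specifically "monsoon twilight serpent"), modifier "winter".
"monsoon twilight serpent" → head "serpent" (specifically "twilight serpent"), modifier "monsoon".
"twilight serpent" → head "serpent", modifier "twilight".
"lamp carver" → head "carver", modifier "lamp".
Putting it together: [[winter [monsoon [twilight serpent]]] [lamp carver]].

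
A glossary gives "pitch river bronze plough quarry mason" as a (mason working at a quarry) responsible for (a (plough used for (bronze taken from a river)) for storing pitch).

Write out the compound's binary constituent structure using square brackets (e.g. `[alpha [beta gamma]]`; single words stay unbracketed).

At the top level: head "mason" (specifically "quarry mason"); modifier "pitch river bronze plough".
Within "pitch river bronze plough", the head is "plough" (specifically "river bronze plough") and the modifier is "pitch".
Within "river bronze plough", the head is "plough" and the modifier is "river bronze".
Within "river bronze", the head is "bronze" and the modifier is "river".
Within "quarry mason", the head is "mason" and the modifier is "quarry".
Putting it together: [[pitch [[river bronze] plough]] [quarry mason]].

[[pitch [[river bronze] plough]] [quarry mason]]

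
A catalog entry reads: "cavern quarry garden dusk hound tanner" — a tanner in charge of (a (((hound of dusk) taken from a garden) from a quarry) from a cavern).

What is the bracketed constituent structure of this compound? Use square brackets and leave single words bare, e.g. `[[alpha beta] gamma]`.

Overall it is a kind of tanner; the modifier is "cavern quarry garden dusk hound".
Inside "cavern quarry garden dusk hound": head "hound" (specifically "quarry garden dusk hound"), modifier "cavern".
Inside "quarry garden dusk hound": head "hound" (specifically "garden dusk hound"), modifier "quarry".
Inside "garden dusk hound": head "hound" (specifically "dusk hound"), modifier "garden".
Inside "dusk hound": head "hound", modifier "dusk".
Putting it together: [[cavern [quarry [garden [dusk hound]]]] tanner].

[[cavern [quarry [garden [dusk hound]]]] tanner]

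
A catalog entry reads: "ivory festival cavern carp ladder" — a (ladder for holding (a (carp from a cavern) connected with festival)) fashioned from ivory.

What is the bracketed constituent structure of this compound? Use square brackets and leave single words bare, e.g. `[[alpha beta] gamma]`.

[ivory [[festival [cavern carp]] ladder]]

The outermost head in the paraphrase is "ladder" (specifically "festival cavern carp ladder"), modified by "ivory".
Within "festival cavern carp ladder", the head is "ladder" and the modifier is "festival cavern carp".
Within "festival cavern carp", the head is "carp" (specifically "cavern carp") and the modifier is "festival".
Within "cavern carp", the head is "carp" and the modifier is "cavern".
So the structure is [ivory [[festival [cavern carp]] ladder]].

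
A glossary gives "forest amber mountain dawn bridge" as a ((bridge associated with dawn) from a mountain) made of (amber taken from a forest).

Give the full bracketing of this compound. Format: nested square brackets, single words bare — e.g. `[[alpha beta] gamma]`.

[[forest amber] [mountain [dawn bridge]]]

The outermost head in the paraphrase is "bridge" (specifically "mountain dawn bridge"), modified by "forest amber".
Inside "forest amber": head "amber", modifier "forest".
Inside "mountain dawn bridge": head "bridge" (specifically "dawn bridge"), modifier "mountain".
Inside "dawn bridge": head "bridge", modifier "dawn".
Assembled: [[forest amber] [mountain [dawn bridge]]].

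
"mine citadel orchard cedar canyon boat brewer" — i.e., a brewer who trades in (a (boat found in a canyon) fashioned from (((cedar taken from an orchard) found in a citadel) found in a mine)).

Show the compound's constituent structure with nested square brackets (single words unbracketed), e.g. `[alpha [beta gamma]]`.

Overall it is a kind of brewer; the modifier is "mine citadel orchard cedar canyon boat".
Inside "mine citadel orchard cedar canyon boat": head "boat" (specifically "canyon boat"), modifier "mine citadel orchard cedar".
Inside "mine citadel orchard cedar": head "cedar" (specifically "citadel orchard cedar"), modifier "mine".
Inside "citadel orchard cedar": head "cedar" (specifically "orchard cedar"), modifier "citadel".
Inside "orchard cedar": head "cedar", modifier "orchard".
Inside "canyon boat": head "boat", modifier "canyon".
Assembled: [[[mine [citadel [orchard cedar]]] [canyon boat]] brewer].

[[[mine [citadel [orchard cedar]]] [canyon boat]] brewer]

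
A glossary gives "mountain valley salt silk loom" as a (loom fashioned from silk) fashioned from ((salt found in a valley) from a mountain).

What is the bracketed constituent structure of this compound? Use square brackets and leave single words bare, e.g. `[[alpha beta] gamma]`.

The outermost head in the paraphrase is "loom" (specifically "silk loom"), modified by "mountain valley salt".
"mountain valley salt" → head "salt" (specifically "valley salt"), modifier "mountain".
"valley salt" → head "salt", modifier "valley".
"silk loom" → head "loom", modifier "silk".
So the structure is [[mountain [valley salt]] [silk loom]].

[[mountain [valley salt]] [silk loom]]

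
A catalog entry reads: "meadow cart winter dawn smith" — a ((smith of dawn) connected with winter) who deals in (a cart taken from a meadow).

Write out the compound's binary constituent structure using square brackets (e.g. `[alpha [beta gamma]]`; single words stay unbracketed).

[[meadow cart] [winter [dawn smith]]]

Whole compound: head "smith" (specifically "winter dawn smith"), modifier "meadow cart".
Inside "meadow cart": head "cart", modifier "meadow".
Inside "winter dawn smith": head "smith" (specifically "dawn smith"), modifier "winter".
Inside "dawn smith": head "smith", modifier "dawn".
Putting it together: [[meadow cart] [winter [dawn smith]]].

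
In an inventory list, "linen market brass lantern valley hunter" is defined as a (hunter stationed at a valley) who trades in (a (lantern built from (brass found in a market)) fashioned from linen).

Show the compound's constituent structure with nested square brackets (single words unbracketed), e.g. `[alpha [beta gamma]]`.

Overall it is a kind of hunter (specifically "valley hunter"); the modifier is "linen market brass lantern".
Within "linen market brass lantern", the head is "lantern" (specifically "market brass lantern") and the modifier is "linen".
Within "market brass lantern", the head is "lantern" and the modifier is "market brass".
Within "market brass", the head is "brass" and the modifier is "market".
Within "valley hunter", the head is "hunter" and the modifier is "valley".
So the structure is [[linen [[market brass] lantern]] [valley hunter]].

[[linen [[market brass] lantern]] [valley hunter]]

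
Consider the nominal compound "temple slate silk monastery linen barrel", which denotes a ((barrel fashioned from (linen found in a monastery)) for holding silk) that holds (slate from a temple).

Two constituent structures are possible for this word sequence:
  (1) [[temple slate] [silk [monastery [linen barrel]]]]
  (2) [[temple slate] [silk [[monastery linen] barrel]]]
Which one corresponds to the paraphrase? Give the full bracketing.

[[temple slate] [silk [[monastery linen] barrel]]]

The paraphrase's head is the "barrel" part ("silk monastery linen barrel"); its modifier is "temple slate".
That top-level split, carried through the inner groups, gives [[temple slate] [silk [[monastery linen] barrel]]].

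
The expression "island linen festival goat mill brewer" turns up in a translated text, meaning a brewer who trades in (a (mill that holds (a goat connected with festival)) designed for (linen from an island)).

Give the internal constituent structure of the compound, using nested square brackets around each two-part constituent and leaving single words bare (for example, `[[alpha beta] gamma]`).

The outermost head in the paraphrase is "brewer", modified by "island linen festival goat mill".
Inside "island linen festival goat mill": head "mill" (specifically "festival goat mill"), modifier "island linen".
Inside "island linen": head "linen", modifier "island".
Inside "festival goat mill": head "mill", modifier "festival goat".
Inside "festival goat": head "goat", modifier "festival".
Putting it together: [[[island linen] [[festival goat] mill]] brewer].

[[[island linen] [[festival goat] mill]] brewer]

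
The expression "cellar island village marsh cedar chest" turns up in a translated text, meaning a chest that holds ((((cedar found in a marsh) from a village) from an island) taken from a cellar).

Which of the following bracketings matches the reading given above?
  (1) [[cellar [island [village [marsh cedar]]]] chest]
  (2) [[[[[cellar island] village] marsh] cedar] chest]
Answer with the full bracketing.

[[cellar [island [village [marsh cedar]]]] chest]

The paraphrase's head is the "chest" part ("chest"); its modifier is "cellar island village marsh cedar".
That top-level split, carried through the inner groups, gives [[cellar [island [village [marsh cedar]]]] chest].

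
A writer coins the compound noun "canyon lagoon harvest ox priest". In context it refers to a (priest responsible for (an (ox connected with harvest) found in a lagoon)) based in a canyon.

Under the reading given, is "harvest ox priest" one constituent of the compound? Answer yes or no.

The top-level split is [canyon] [lagoon harvest ox priest]; the full structure is [canyon [[lagoon [harvest ox]] priest]].
"harvest ox priest" straddles a constituent boundary, so it is not a single unit.

no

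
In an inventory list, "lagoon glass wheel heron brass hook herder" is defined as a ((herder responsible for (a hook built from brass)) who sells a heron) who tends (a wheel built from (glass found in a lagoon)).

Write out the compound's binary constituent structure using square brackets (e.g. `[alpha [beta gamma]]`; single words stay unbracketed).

[[[lagoon glass] wheel] [heron [[brass hook] herder]]]

At the top level: head "herder" (specifically "heron brass hook herder"); modifier "lagoon glass wheel".
Within "lagoon glass wheel", the head is "wheel" and the modifier is "lagoon glass".
Within "lagoon glass", the head is "glass" and the modifier is "lagoon".
Within "heron brass hook herder", the head is "herder" (specifically "brass hook herder") and the modifier is "heron".
Within "brass hook herder", the head is "herder" and the modifier is "brass hook".
Within "brass hook", the head is "hook" and the modifier is "brass".
So the structure is [[[lagoon glass] wheel] [heron [[brass hook] herder]]].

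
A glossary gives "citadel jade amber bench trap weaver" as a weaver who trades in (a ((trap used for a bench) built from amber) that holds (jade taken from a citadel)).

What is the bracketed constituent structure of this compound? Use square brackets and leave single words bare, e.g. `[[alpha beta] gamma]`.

[[[citadel jade] [amber [bench trap]]] weaver]

Overall it is a kind of weaver; the modifier is "citadel jade amber bench trap".
Inside "citadel jade amber bench trap": head "trap" (specifically "amber bench trap"), modifier "citadel jade".
Inside "citadel jade": head "jade", modifier "citadel".
Inside "amber bench trap": head "trap" (specifically "bench trap"), modifier "amber".
Inside "bench trap": head "trap", modifier "bench".
So the structure is [[[citadel jade] [amber [bench trap]]] weaver].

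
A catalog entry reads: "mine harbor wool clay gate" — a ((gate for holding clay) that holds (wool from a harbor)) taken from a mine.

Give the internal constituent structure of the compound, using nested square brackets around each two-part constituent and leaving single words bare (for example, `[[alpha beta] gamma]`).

[mine [[harbor wool] [clay gate]]]

At the top level: head "gate" (specifically "harbor wool clay gate"); modifier "mine".
Within "harbor wool clay gate", the head is "gate" (specifically "clay gate") and the modifier is "harbor wool".
Within "harbor wool", the head is "wool" and the modifier is "harbor".
Within "clay gate", the head is "gate" and the modifier is "clay".
So the structure is [mine [[harbor wool] [clay gate]]].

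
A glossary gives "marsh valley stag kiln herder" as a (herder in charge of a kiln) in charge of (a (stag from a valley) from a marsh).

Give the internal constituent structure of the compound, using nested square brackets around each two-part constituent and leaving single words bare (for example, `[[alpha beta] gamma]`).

Whole compound: head "herder" (specifically "kiln herder"), modifier "marsh valley stag".
Inside "marsh valley stag": head "stag" (specifically "valley stag"), modifier "marsh".
Inside "valley stag": head "stag", modifier "valley".
Inside "kiln herder": head "herder", modifier "kiln".
Assembled: [[marsh [valley stag]] [kiln herder]].

[[marsh [valley stag]] [kiln herder]]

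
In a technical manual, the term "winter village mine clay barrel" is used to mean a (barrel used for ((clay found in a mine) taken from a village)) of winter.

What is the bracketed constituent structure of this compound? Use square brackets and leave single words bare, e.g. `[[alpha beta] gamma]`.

Overall it is a kind of barrel (specifically "village mine clay barrel"); the modifier is "winter".
Within "village mine clay barrel", the head is "barrel" and the modifier is "village mine clay".
Within "village mine clay", the head is "clay" (specifically "mine clay") and the modifier is "village".
Within "mine clay", the head is "clay" and the modifier is "mine".
So the structure is [winter [[village [mine clay]] barrel]].

[winter [[village [mine clay]] barrel]]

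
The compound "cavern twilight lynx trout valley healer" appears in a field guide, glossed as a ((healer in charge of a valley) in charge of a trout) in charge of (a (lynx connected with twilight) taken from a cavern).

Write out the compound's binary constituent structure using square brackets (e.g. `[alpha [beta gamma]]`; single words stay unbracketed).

Whole compound: head "healer" (specifically "trout valley healer"), modifier "cavern twilight lynx".
Within "cavern twilight lynx", the head is "lynx" (specifically "twilight lynx") and the modifier is "cavern".
Within "twilight lynx", the head is "lynx" and the modifier is "twilight".
Within "trout valley healer", the head is "healer" (specifically "valley healer") and the modifier is "trout".
Within "valley healer", the head is "healer" and the modifier is "valley".
So the structure is [[cavern [twilight lynx]] [trout [valley healer]]].

[[cavern [twilight lynx]] [trout [valley healer]]]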